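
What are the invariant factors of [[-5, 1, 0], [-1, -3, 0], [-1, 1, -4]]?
x + 4, (x + 4)^2

The Jordan structure of A has elementary divisors (x + 4)^2, (x + 4). Arranging the block sizes at each eigenvalue in decreasing order and taking row products gives the invariant factors.

Invariant factors (smallest first, each dividing the next): x + 4, (x + 4)^2.

Check: the last factor (x + 4)^2 is the minimal polynomial, and the product (x + 4)^3 is the characteristic polynomial.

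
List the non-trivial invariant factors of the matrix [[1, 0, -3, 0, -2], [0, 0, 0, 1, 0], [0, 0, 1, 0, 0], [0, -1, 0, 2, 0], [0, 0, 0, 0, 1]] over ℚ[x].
The Jordan structure of A has elementary divisors (x - 1)^2, (x - 1)^2, (x - 1). Arranging the block sizes at each eigenvalue in decreasing order and taking row products gives the invariant factors.

Invariant factors (smallest first, each dividing the next): x - 1, (x - 1)^2, (x - 1)^2.

Check: the last factor (x - 1)^2 is the minimal polynomial, and the product (x - 1)^5 is the characteristic polynomial.

x - 1, (x - 1)^2, (x - 1)^2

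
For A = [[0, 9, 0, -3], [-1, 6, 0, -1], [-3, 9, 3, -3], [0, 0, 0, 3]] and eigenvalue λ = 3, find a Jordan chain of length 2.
We seek v_1 ∈ ker((A - 3I)^2) \ ker(A - 3I), then set v_{i+1} = (A - 3I) v_i.

One such chain is v_1 = [[2, 1, 2, 0]]^T, v_2 = [[3, 1, 3, 0]]^T. Check: (A - 3I) v_2 = [[0, 0, 0, 0]]^T = 0.

v_1 = [[2, 1, 2, 0]]^T, v_2 = [[3, 1, 3, 0]]^T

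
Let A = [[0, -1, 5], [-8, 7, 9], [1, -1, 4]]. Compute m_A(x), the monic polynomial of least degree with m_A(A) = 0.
The characteristic polynomial factors as (x - 6)^2(x + 1). The minimal polynomial is ∏(x - λ)^{k_λ} where k_λ is the size of the largest Jordan block at λ.

For λ = -1: rank(A + I) = 2, and the largest Jordan block has size 1 (the smallest k with rank((A + I)^k) = rank((A + I)^(k+1))).
For λ = 6: rank(A - 6I) = 2, and the largest Jordan block has size 2 (the smallest k with rank((A - 6I)^k) = rank((A - 6I)^(k+1))).

So m_A(x) = (x - 6)^2(x + 1).

m_A(x) = (x - 6)^2(x + 1)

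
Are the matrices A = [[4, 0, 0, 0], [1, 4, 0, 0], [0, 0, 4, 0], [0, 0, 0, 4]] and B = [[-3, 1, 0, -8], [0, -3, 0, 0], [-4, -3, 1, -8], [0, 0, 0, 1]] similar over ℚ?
No.

trace(A) = 16 but trace(B) = -4. The trace is a similarity invariant, so A and B are not similar.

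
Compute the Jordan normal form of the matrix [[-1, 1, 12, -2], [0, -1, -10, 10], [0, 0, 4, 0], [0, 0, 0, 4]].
J = [[-1, 1, 0, 0], [0, -1, 0, 0], [0, 0, 4, 0], [0, 0, 0, 4]]

The characteristic polynomial is det(xI - A) = (x - 4)^2(x + 1)^2, so the eigenvalues are -1 (algebraic multiplicity 2), 4 (algebraic multiplicity 2).

For λ = -1: rank(A + I) = 3, rank((A + I)^2) = 2. The eigenspace has dimension 4 - 3 = 1, so there is 1 Jordan block; the rank sequence gives block sizes [2].

For λ = 4: rank(A - 4I) = 2. The eigenspace has dimension 4 - 2 = 2, so there are 2 Jordan blocks; the rank sequence gives block sizes [1, 1].

Assembling the blocks gives the Jordan form J above.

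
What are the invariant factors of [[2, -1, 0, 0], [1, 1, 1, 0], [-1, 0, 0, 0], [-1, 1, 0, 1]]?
x - 1, (x - 1)^3

The Jordan structure of A has elementary divisors (x - 1)^3, (x - 1). Arranging the block sizes at each eigenvalue in decreasing order and taking row products gives the invariant factors.

Invariant factors (smallest first, each dividing the next): x - 1, (x - 1)^3.

Check: the last factor (x - 1)^3 is the minimal polynomial, and the product (x - 1)^4 is the characteristic polynomial.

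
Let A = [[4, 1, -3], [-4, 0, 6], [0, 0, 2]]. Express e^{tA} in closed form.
e^{tA} = [[(2*t + 1)*e^{2*t}, t*e^{2*t}, -3*t*e^{2*t}], [-4*t*e^{2*t}, (1 - 2*t)*e^{2*t}, 6*t*e^{2*t}], [0, 0, e^{2*t}]]

A has Jordan form J = [[2, 1, 0], [0, 2, 0], [0, 0, 2]] with A = PJP^{-1}, so e^{tA} = P e^{tJ} P^{-1}.

For a Jordan block J_k(λ), e^{tJ_k(λ)} = e^{λt} · (I + tN + t^2 N^2/2! + ... + t^{k-1} N^{k-1}/(k-1)!) where N is the nilpotent superdiagonal part.

Assembling the blocks and conjugating back gives the entries of e^{tA} as shown above.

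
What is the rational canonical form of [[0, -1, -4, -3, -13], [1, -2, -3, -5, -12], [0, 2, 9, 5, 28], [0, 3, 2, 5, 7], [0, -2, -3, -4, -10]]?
The invariant factors of A (the non-unit diagonal entries of the Smith normal form of xI - A over ℚ[x]) are x^3(x - 3)(x + 1), each dividing the next. The characteristic polynomial is their product, x^3(x - 3)(x + 1).

The rational canonical form is the block-diagonal matrix of companion matrices C(f_i):
R = [[0, 0, 0, 0, 0], [1, 0, 0, 0, 0], [0, 1, 0, 0, 0], [0, 0, 1, 0, 3], [0, 0, 0, 1, 2]].

R = [[0, 0, 0, 0, 0], [1, 0, 0, 0, 0], [0, 1, 0, 0, 0], [0, 0, 1, 0, 3], [0, 0, 0, 1, 2]]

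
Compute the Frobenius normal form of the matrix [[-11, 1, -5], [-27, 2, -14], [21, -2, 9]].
R = [[0, 0, -1], [1, 0, -1], [0, 1, 0]]

The invariant factors of A (the non-unit diagonal entries of the Smith normal form of xI - A over ℚ[x]) are x^3 + x + 1, each dividing the next. The characteristic polynomial is their product, x^3 + x + 1.

The rational canonical form is the block-diagonal matrix of companion matrices C(f_i):
R = [[0, 0, -1], [1, 0, -1], [0, 1, 0]].

Note the characteristic polynomial does not split into linear factors over ℚ, so A has no Jordan form over ℚ; the rational canonical form exists over any field.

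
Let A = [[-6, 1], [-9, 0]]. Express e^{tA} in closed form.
e^{tA} = [[(1 - 3*t)*e^{-3*t}, t*e^{-3*t}], [-9*t*e^{-3*t}, (3*t + 1)*e^{-3*t}]]

A has Jordan form J = [[-3, 1], [0, -3]] with A = PJP^{-1}, so e^{tA} = P e^{tJ} P^{-1}.

For a Jordan block J_k(λ), e^{tJ_k(λ)} = e^{λt} · (I + tN + t^2 N^2/2! + ... + t^{k-1} N^{k-1}/(k-1)!) where N is the nilpotent superdiagonal part.

Assembling the blocks and conjugating back gives the entries of e^{tA} as shown above.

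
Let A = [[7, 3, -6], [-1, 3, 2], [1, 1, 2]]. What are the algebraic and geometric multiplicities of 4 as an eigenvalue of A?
The characteristic polynomial is (x - 4)^3, so the factor x - 4 appears with exponent 3: the algebraic multiplicity is 3.

rank(A - 4I) = 1, so the eigenspace has dimension 3 - 1 = 2: the geometric multiplicity is 2.

Since 2 < 3, A is not diagonalizable.

algebraic multiplicity 3, geometric multiplicity 2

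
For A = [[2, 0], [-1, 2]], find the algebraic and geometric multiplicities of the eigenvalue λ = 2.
The characteristic polynomial is (x - 2)^2, so the factor x - 2 appears with exponent 2: the algebraic multiplicity is 2.

rank(A - 2I) = 1, so the eigenspace has dimension 2 - 1 = 1: the geometric multiplicity is 1.

Since 1 < 2, A is not diagonalizable.

algebraic multiplicity 2, geometric multiplicity 1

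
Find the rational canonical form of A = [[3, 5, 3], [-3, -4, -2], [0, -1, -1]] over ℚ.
R = [[0, 0, 0], [1, 0, -2], [0, 1, -2]]

The invariant factors of A (the non-unit diagonal entries of the Smith normal form of xI - A over ℚ[x]) are x(x^2 + 2x + 2), each dividing the next. The characteristic polynomial is their product, x(x^2 + 2x + 2).

The rational canonical form is the block-diagonal matrix of companion matrices C(f_i):
R = [[0, 0, 0], [1, 0, -2], [0, 1, -2]].

Note the characteristic polynomial does not split into linear factors over ℚ, so A has no Jordan form over ℚ; the rational canonical form exists over any field.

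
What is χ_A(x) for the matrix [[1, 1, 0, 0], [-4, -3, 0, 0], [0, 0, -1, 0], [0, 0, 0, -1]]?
xI - A = [[x - 1, -1, 0, 0], [4, x + 3, 0, 0], [0, 0, x + 1, 0], [0, 0, 0, x + 1]].

Expanding det(xI - A) along the first row:
det(xI - A) = + (x - 1)·det([[x + 3, 0, 0], [0, x + 1, 0], [0, 0, x + 1]]) - (-1)·det([[4, 0, 0], [0, x + 1, 0], [0, 0, x + 1]]) + (0)·det([[4, x + 3, 0], [0, 0, 0], [0, 0, x + 1]]) - (0)·det([[4, x + 3, 0], [0, 0, x + 1], [0, 0, 0]]).

Evaluating gives χ_A(x) = x^4 + 4x^3 + 6x^2 + 4x + 1 = (x + 1)^4.

χ_A(x) = (x + 1)^4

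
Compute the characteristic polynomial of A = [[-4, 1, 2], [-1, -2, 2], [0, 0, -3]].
χ_A(x) = (x + 3)^3

xI - A = [[x + 4, -1, -2], [1, x + 2, -2], [0, 0, x + 3]].

Expanding det(xI - A) along the first row:
det(xI - A) = + (x + 4)·det([[x + 2, -2], [0, x + 3]]) - (-1)·det([[1, -2], [0, x + 3]]) + (-2)·det([[1, x + 2], [0, 0]]).

Evaluating gives χ_A(x) = x^3 + 9x^2 + 27x + 27 = (x + 3)^3.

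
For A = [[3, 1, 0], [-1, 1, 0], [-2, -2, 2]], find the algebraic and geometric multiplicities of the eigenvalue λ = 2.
The characteristic polynomial is (x - 2)^3, so the factor x - 2 appears with exponent 3: the algebraic multiplicity is 3.

rank(A - 2I) = 1, so the eigenspace has dimension 3 - 1 = 2: the geometric multiplicity is 2.

Since 2 < 3, A is not diagonalizable.

algebraic multiplicity 3, geometric multiplicity 2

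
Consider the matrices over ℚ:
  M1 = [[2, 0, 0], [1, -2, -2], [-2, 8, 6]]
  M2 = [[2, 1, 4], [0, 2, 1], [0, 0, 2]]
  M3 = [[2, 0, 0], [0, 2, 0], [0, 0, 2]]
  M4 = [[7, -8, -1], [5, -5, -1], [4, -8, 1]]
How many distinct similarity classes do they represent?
4 classes: {M1}, {M2}, {M3}, {M4}

Characteristic polynomials: χ_{M1} = (x - 2)^3, χ_{M2} = (x - 2)^3, χ_{M3} = (x - 2)^3, χ_{M4} = (x - 1)^3.

{M1}: invariant factors x - 2, (x - 2)^2.

{M2}: invariant factors (x - 2)^3.

{M3}: invariant factors x - 2, x - 2, x - 2.

{M4}: invariant factors (x - 1)^3.

Matrices are similar if and only if their invariant-factor lists agree; the partition into similarity classes is {M1}, {M2}, {M3}, {M4}.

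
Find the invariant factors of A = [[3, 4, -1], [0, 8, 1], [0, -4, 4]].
(x - 6)^2(x - 3)

The Jordan structure of A has elementary divisors (x - 3), (x - 6)^2. Arranging the block sizes at each eigenvalue in decreasing order and taking row products gives the invariant factors.

Invariant factors (smallest first, each dividing the next): (x - 6)^2(x - 3).

Check: the last factor (x - 6)^2(x - 3) is the minimal polynomial, and the product (x - 6)^2(x - 3) is the characteristic polynomial.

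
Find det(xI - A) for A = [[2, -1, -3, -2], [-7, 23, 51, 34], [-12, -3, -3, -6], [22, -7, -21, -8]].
χ_A(x) = (x - 6)^2(x - 1)^2

xI - A = [[x - 2, 1, 3, 2], [7, x - 23, -51, -34], [12, 3, x + 3, 6], [-22, 7, 21, x + 8]].

Expanding det(xI - A) along the first row:
det(xI - A) = + (x - 2)·det([[x - 23, -51, -34], [3, x + 3, 6], [7, 21, x + 8]]) - (1)·det([[7, -51, -34], [12, x + 3, 6], [-22, 21, x + 8]]) + (3)·det([[7, x - 23, -34], [12, 3, 6], [-22, 7, x + 8]]) - (2)·det([[7, x - 23, -51], [12, 3, x + 3], [-22, 7, 21]]).

Evaluating gives χ_A(x) = x^4 - 14x^3 + 61x^2 - 84x + 36 = (x - 6)^2(x - 1)^2.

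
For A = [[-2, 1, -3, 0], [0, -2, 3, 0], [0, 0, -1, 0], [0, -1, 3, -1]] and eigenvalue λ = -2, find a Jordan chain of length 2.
We seek v_1 ∈ ker((A + 2I)^2) \ ker(A + 2I), then set v_{i+1} = (A + 2I) v_i.

One such chain is v_1 = [[1, 1, 0, 1]]^T, v_2 = [[1, 0, 0, 0]]^T. Check: (A + 2I) v_2 = [[0, 0, 0, 0]]^T = 0.

v_1 = [[1, 1, 0, 1]]^T, v_2 = [[1, 0, 0, 0]]^T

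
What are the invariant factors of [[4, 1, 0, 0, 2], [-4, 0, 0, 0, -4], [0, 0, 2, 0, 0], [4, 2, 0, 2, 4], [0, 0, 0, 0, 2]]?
The Jordan structure of A has elementary divisors (x - 2)^2, (x - 2), (x - 2), (x - 2). Arranging the block sizes at each eigenvalue in decreasing order and taking row products gives the invariant factors.

Invariant factors (smallest first, each dividing the next): x - 2, x - 2, x - 2, (x - 2)^2.

Check: the last factor (x - 2)^2 is the minimal polynomial, and the product (x - 2)^5 is the characteristic polynomial.

x - 2, x - 2, x - 2, (x - 2)^2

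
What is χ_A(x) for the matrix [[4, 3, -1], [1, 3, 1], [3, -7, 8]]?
χ_A(x) = (x - 5)^3

xI - A = [[x - 4, -3, 1], [-1, x - 3, -1], [-3, 7, x - 8]].

Expanding det(xI - A) along the first row:
det(xI - A) = + (x - 4)·det([[x - 3, -1], [7, x - 8]]) - (-3)·det([[-1, -1], [-3, x - 8]]) + (1)·det([[-1, x - 3], [-3, 7]]).

Evaluating gives χ_A(x) = x^3 - 15x^2 + 75x - 125 = (x - 5)^3.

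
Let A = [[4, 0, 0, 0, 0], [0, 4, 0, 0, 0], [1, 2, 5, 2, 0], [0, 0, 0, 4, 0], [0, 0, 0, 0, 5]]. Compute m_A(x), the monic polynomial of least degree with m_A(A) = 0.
m_A(x) = (x - 5)(x - 4)

The characteristic polynomial factors as (x - 5)^2(x - 4)^3. The minimal polynomial is ∏(x - λ)^{k_λ} where k_λ is the size of the largest Jordan block at λ.

For λ = 4: rank(A - 4I) = 2, and the largest Jordan block has size 1 (the smallest k with rank((A - 4I)^k) = rank((A - 4I)^(k+1))).
For λ = 5: rank(A - 5I) = 3, and the largest Jordan block has size 1 (the smallest k with rank((A - 5I)^k) = rank((A - 5I)^(k+1))).

So m_A(x) = (x - 5)(x - 4).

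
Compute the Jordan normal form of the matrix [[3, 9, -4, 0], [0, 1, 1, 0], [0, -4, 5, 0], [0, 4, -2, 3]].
J = [[3, 1, 0, 0], [0, 3, 1, 0], [0, 0, 3, 0], [0, 0, 0, 3]]

The characteristic polynomial is det(xI - A) = (x - 3)^4, so the eigenvalues are 3 (algebraic multiplicity 4).

For λ = 3: rank(A - 3I) = 2, rank((A - 3I)^2) = 1, rank((A - 3I)^3) = 0. The eigenspace has dimension 4 - 2 = 2, so there are 2 Jordan blocks; the rank sequence gives block sizes [3, 1].

Assembling the blocks gives the Jordan form J above.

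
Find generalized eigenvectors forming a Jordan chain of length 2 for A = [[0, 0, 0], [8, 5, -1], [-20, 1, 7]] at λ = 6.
v_1 = [[0, 1, 0]]^T, v_2 = [[0, -1, 1]]^T

We seek v_1 ∈ ker((A - 6I)^2) \ ker(A - 6I), then set v_{i+1} = (A - 6I) v_i.

One such chain is v_1 = [[0, 1, 0]]^T, v_2 = [[0, -1, 1]]^T. Check: (A - 6I) v_2 = [[0, 0, 0]]^T = 0.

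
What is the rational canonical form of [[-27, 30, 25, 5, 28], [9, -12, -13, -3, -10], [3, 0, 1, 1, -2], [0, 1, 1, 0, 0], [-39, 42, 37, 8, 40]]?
The invariant factors of A (the non-unit diagonal entries of the Smith normal form of xI - A over ℚ[x]) are x^2 - 2x + 6, (x + 2)(x^2 - 2x + 6), each dividing the next. The characteristic polynomial is their product, (x + 2)(x^2 - 2x + 6)^2.

The rational canonical form is the block-diagonal matrix of companion matrices C(f_i):
R = [[0, -6, 0, 0, 0], [1, 2, 0, 0, 0], [0, 0, 0, 0, -12], [0, 0, 1, 0, -2], [0, 0, 0, 1, 0]].

Note the characteristic polynomial does not split into linear factors over ℚ, so A has no Jordan form over ℚ; the rational canonical form exists over any field.

R = [[0, -6, 0, 0, 0], [1, 2, 0, 0, 0], [0, 0, 0, 0, -12], [0, 0, 1, 0, -2], [0, 0, 0, 1, 0]]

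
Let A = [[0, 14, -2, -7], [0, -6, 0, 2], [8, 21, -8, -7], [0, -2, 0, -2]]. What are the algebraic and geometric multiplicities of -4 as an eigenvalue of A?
The characteristic polynomial is (x + 4)^4, so the factor x + 4 appears with exponent 4: the algebraic multiplicity is 4.

rank(A + 4I) = 2, so the eigenspace has dimension 4 - 2 = 2: the geometric multiplicity is 2.

Since 2 < 4, A is not diagonalizable.

algebraic multiplicity 4, geometric multiplicity 2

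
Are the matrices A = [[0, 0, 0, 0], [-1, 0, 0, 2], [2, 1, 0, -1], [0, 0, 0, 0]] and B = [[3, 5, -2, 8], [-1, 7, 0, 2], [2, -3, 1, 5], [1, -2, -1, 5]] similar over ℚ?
No.

trace(A) = 0 but trace(B) = 16. The trace is a similarity invariant, so A and B are not similar.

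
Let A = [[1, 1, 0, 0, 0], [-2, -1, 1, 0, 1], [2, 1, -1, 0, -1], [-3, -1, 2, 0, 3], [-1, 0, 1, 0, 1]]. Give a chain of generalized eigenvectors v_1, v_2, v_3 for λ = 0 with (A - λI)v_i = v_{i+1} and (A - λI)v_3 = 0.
We seek v_1 ∈ ker(A^3) \ ker(A^2), then set v_{i+1} = A v_i.

One such chain is v_1 = [[3, -3, 6, 0, -2]]^T, v_2 = [[0, 1, -1, 0, 1]]^T, v_3 = [[1, -1, 1, 0, 0]]^T. Check: A v_3 = [[0, 0, 0, 0, 0]]^T = 0.

v_1 = [[3, -3, 6, 0, -2]]^T, v_2 = [[0, 1, -1, 0, 1]]^T, v_3 = [[1, -1, 1, 0, 0]]^T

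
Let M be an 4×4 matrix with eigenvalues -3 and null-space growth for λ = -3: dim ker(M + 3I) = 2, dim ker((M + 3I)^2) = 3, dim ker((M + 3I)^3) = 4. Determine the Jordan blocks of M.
λ = -3: successive nullity increments [2, 1, 1] count blocks of size ≥ k; block sizes are [3, 1].

Jordan blocks: (-3, 3), (-3, 1)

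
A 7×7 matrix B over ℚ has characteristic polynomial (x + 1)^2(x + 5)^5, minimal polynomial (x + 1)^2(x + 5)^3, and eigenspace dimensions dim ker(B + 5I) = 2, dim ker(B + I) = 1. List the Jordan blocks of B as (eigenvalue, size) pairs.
Jordan blocks: (-5, 3), (-5, 2), (-1, 2)

λ = -5: algebraic multiplicity 5 (exponent in χ_B), largest block size 3 (exponent in m_B), 2 blocks (geometric multiplicity). These force block sizes [3, 2].
λ = -1: algebraic multiplicity 2 (exponent in χ_B), largest block size 2 (exponent in m_B), 1 block (geometric multiplicity). This forces block sizes [2].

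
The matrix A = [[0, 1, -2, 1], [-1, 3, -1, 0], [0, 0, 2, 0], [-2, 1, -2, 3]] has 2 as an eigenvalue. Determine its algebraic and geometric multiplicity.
algebraic multiplicity 4, geometric multiplicity 2

The characteristic polynomial is (x - 2)^4, so the factor x - 2 appears with exponent 4: the algebraic multiplicity is 4.

rank(A - 2I) = 2, so the eigenspace has dimension 4 - 2 = 2: the geometric multiplicity is 2.

Since 2 < 4, A is not diagonalizable.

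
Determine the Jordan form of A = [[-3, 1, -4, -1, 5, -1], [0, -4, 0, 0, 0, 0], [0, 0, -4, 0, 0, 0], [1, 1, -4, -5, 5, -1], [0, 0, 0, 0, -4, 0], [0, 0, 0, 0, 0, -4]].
The characteristic polynomial is det(xI - A) = (x + 4)^6, so the eigenvalues are -4 (algebraic multiplicity 6).

For λ = -4: rank(A + 4I) = 1, rank((A + 4I)^2) = 0. The eigenspace has dimension 6 - 1 = 5, so there are 5 Jordan blocks; the rank sequence gives block sizes [2, 1, 1, 1, 1].

Assembling the blocks gives the Jordan form J above.

J = [[-4, 1, 0, 0, 0, 0], [0, -4, 0, 0, 0, 0], [0, 0, -4, 0, 0, 0], [0, 0, 0, -4, 0, 0], [0, 0, 0, 0, -4, 0], [0, 0, 0, 0, 0, -4]]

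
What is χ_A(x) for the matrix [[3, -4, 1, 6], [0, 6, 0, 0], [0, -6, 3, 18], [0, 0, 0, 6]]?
χ_A(x) = (x - 6)^2(x - 3)^2

xI - A = [[x - 3, 4, -1, -6], [0, x - 6, 0, 0], [0, 6, x - 3, -18], [0, 0, 0, x - 6]].

Expanding det(xI - A) along the first row:
det(xI - A) = + (x - 3)·det([[x - 6, 0, 0], [6, x - 3, -18], [0, 0, x - 6]]) - (4)·det([[0, 0, 0], [0, x - 3, -18], [0, 0, x - 6]]) + (-1)·det([[0, x - 6, 0], [0, 6, -18], [0, 0, x - 6]]) - (-6)·det([[0, x - 6, 0], [0, 6, x - 3], [0, 0, 0]]).

Evaluating gives χ_A(x) = x^4 - 18x^3 + 117x^2 - 324x + 324 = (x - 6)^2(x - 3)^2.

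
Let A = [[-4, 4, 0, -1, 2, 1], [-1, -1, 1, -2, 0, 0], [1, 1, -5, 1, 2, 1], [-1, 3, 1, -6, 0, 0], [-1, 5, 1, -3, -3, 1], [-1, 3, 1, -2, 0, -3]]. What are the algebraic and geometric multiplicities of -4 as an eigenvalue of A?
The characteristic polynomial is (x + 3)^2(x + 4)^4, so the factor x + 4 appears with exponent 4: the algebraic multiplicity is 4.

rank(A + 4I) = 4, so the eigenspace has dimension 6 - 4 = 2: the geometric multiplicity is 2.

Since 2 < 4, A is not diagonalizable.

algebraic multiplicity 4, geometric multiplicity 2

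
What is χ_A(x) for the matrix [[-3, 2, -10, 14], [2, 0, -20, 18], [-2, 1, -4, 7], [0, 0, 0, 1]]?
xI - A = [[x + 3, -2, 10, -14], [-2, x, 20, -18], [2, -1, x + 4, -7], [0, 0, 0, x - 1]].

Expanding det(xI - A) along the first row:
det(xI - A) = + (x + 3)·det([[x, 20, -18], [-1, x + 4, -7], [0, 0, x - 1]]) - (-2)·det([[-2, 20, -18], [2, x + 4, -7], [0, 0, x - 1]]) + (10)·det([[-2, x, -18], [2, -1, -7], [0, 0, x - 1]]) - (-14)·det([[-2, x, 20], [2, -1, x + 4], [0, 0, 0]]).

Evaluating gives χ_A(x) = x^4 + 6x^3 + x^2 - 24x + 16 = (x - 1)^2(x + 4)^2.

χ_A(x) = (x - 1)^2(x + 4)^2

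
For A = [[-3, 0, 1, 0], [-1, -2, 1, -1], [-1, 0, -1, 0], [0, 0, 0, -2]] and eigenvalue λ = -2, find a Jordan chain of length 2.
v_1 = [[1, 1, 2, 0]]^T, v_2 = [[1, 1, 1, 0]]^T

We seek v_1 ∈ ker((A + 2I)^2) \ ker(A + 2I), then set v_{i+1} = (A + 2I) v_i.

One such chain is v_1 = [[1, 1, 2, 0]]^T, v_2 = [[1, 1, 1, 0]]^T. Check: (A + 2I) v_2 = [[0, 0, 0, 0]]^T = 0.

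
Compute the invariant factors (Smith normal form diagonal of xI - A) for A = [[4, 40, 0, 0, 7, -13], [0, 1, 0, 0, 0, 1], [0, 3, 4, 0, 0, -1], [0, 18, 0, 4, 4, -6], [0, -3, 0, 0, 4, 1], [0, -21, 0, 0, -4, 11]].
x - 4, x - 4, (x - 6)^2(x - 4)^2

The Jordan structure of A has elementary divisors (x - 4)^2, (x - 4), (x - 4), (x - 6)^2. Arranging the block sizes at each eigenvalue in decreasing order and taking row products gives the invariant factors.

Invariant factors (smallest first, each dividing the next): x - 4, x - 4, (x - 6)^2(x - 4)^2.

Check: the last factor (x - 6)^2(x - 4)^2 is the minimal polynomial, and the product (x - 6)^2(x - 4)^4 is the characteristic polynomial.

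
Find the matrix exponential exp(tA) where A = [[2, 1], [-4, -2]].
A has Jordan form J = [[0, 1], [0, 0]] with A = PJP^{-1}, so e^{tA} = P e^{tJ} P^{-1}.

For a Jordan block J_k(λ), e^{tJ_k(λ)} = e^{λt} · (I + tN + t^2 N^2/2! + ... + t^{k-1} N^{k-1}/(k-1)!) where N is the nilpotent superdiagonal part.

Assembling the blocks and conjugating back gives the entries of e^{tA} as shown above.

e^{tA} = [[2*t + 1, t], [-4*t, 1 - 2*t]]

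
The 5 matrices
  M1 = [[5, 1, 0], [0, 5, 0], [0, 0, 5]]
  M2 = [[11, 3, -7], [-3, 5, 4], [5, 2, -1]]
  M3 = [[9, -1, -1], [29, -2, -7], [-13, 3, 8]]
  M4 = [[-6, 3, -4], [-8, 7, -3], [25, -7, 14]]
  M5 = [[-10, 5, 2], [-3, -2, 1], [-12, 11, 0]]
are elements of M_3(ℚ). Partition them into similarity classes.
3 classes: {M1}, {M2, M3, M4}, {M5}

Characteristic polynomials: χ_{M1} = (x - 5)^3, χ_{M2} = (x - 5)^3, χ_{M3} = (x - 5)^3, χ_{M4} = (x - 5)^3, χ_{M5} = (x + 4)^3.

{M1}: invariant factors x - 5, (x - 5)^2.

{M2, M3, M4}: invariant factors (x - 5)^3.

{M5}: invariant factors (x + 4)^3.

Matrices are similar if and only if their invariant-factor lists agree; the partition into similarity classes is {M1}, {M2, M3, M4}, {M5}.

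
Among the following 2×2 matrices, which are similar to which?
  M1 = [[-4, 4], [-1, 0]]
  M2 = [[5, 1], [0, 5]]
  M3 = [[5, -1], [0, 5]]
Characteristic polynomials: χ_{M1} = (x + 2)^2, χ_{M2} = (x - 5)^2, χ_{M3} = (x - 5)^2.

{M1}: invariant factors (x + 2)^2.

{M2, M3}: invariant factors (x - 5)^2.

Matrices are similar if and only if their invariant-factor lists agree; the partition into similarity classes is {M1}, {M2, M3}.

2 classes: {M1}, {M2, M3}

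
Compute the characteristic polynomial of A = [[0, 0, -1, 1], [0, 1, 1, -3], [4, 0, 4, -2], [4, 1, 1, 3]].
xI - A = [[x, 0, 1, -1], [0, x - 1, -1, 3], [-4, 0, x - 4, 2], [-4, -1, -1, x - 3]].

Expanding det(xI - A) along the first row:
det(xI - A) = + (x)·det([[x - 1, -1, 3], [0, x - 4, 2], [-1, -1, x - 3]]) - (0)·det([[0, -1, 3], [-4, x - 4, 2], [-4, -1, x - 3]]) + (1)·det([[0, x - 1, 3], [-4, 0, 2], [-4, -1, x - 3]]) - (-1)·det([[0, x - 1, -1], [-4, 0, x - 4], [-4, -1, -1]]).

Evaluating gives χ_A(x) = x^4 - 8x^3 + 24x^2 - 32x + 16 = (x - 2)^4.

χ_A(x) = (x - 2)^4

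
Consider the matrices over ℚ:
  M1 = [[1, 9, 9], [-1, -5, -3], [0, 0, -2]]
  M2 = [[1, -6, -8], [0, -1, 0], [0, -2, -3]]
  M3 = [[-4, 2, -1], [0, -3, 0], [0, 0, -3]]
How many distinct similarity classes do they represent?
Characteristic polynomials: χ_{M1} = (x + 2)^3, χ_{M2} = (x - 1)(x + 1)(x + 3), χ_{M3} = (x + 3)^2(x + 4).

{M1}: invariant factors x + 2, (x + 2)^2.

{M2}: invariant factors (x - 1)(x + 1)(x + 3).

{M3}: invariant factors x + 3, (x + 3)(x + 4).

Matrices are similar if and only if their invariant-factor lists agree; the partition into similarity classes is {M1}, {M2}, {M3}.

3 classes: {M1}, {M2}, {M3}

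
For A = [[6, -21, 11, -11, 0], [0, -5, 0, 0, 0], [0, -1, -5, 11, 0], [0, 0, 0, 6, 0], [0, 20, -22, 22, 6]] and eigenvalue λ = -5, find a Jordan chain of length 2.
v_1 = [[0, 1, 2, 0, 2]]^T, v_2 = [[1, 0, -1, 0, -2]]^T

We seek v_1 ∈ ker((A + 5I)^2) \ ker(A + 5I), then set v_{i+1} = (A + 5I) v_i.

One such chain is v_1 = [[0, 1, 2, 0, 2]]^T, v_2 = [[1, 0, -1, 0, -2]]^T. Check: (A + 5I) v_2 = [[0, 0, 0, 0, 0]]^T = 0.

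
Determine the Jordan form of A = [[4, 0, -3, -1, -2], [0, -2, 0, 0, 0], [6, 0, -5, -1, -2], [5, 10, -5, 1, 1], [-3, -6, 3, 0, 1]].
The characteristic polynomial is det(xI - A) = (x - 1)^3(x + 2)^2, so the eigenvalues are -2 (algebraic multiplicity 2), 1 (algebraic multiplicity 3).

For λ = -2: rank(A + 2I) = 3. The eigenspace has dimension 5 - 3 = 2, so there are 2 Jordan blocks; the rank sequence gives block sizes [1, 1].

For λ = 1: rank(A - I) = 4, rank((A - I)^2) = 3, rank((A - I)^3) = 2. The eigenspace has dimension 5 - 4 = 1, so there is 1 Jordan block; the rank sequence gives block sizes [3].

Assembling the blocks gives the Jordan form J above.

J = [[-2, 0, 0, 0, 0], [0, -2, 0, 0, 0], [0, 0, 1, 1, 0], [0, 0, 0, 1, 1], [0, 0, 0, 0, 1]]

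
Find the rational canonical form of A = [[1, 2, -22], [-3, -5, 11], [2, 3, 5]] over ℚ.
The invariant factors of A (the non-unit diagonal entries of the Smith normal form of xI - A over ℚ[x]) are (x - 3)(x^2 + 2x - 2), each dividing the next. The characteristic polynomial is their product, (x - 3)(x^2 + 2x - 2).

The rational canonical form is the block-diagonal matrix of companion matrices C(f_i):
R = [[0, 0, -6], [1, 0, 8], [0, 1, 1]].

Note the characteristic polynomial does not split into linear factors over ℚ, so A has no Jordan form over ℚ; the rational canonical form exists over any field.

R = [[0, 0, -6], [1, 0, 8], [0, 1, 1]]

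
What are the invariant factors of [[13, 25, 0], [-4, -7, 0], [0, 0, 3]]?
x - 3, (x - 3)^2

The Jordan structure of A has elementary divisors (x - 3)^2, (x - 3). Arranging the block sizes at each eigenvalue in decreasing order and taking row products gives the invariant factors.

Invariant factors (smallest first, each dividing the next): x - 3, (x - 3)^2.

Check: the last factor (x - 3)^2 is the minimal polynomial, and the product (x - 3)^3 is the characteristic polynomial.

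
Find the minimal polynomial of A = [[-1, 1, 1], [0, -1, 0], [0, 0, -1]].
The characteristic polynomial factors as (x + 1)^3. The minimal polynomial is ∏(x - λ)^{k_λ} where k_λ is the size of the largest Jordan block at λ.

For λ = -1: rank(A + I) = 1, and the largest Jordan block has size 2 (the smallest k with rank((A + I)^k) = rank((A + I)^(k+1))).

So m_A(x) = (x + 1)^2.

m_A(x) = (x + 1)^2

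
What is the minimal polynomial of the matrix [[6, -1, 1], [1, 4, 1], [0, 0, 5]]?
The characteristic polynomial factors as (x - 5)^3. The minimal polynomial is ∏(x - λ)^{k_λ} where k_λ is the size of the largest Jordan block at λ.

For λ = 5: rank(A - 5I) = 1, and the largest Jordan block has size 2 (the smallest k with rank((A - 5I)^k) = rank((A - 5I)^(k+1))).

So m_A(x) = (x - 5)^2.

m_A(x) = (x - 5)^2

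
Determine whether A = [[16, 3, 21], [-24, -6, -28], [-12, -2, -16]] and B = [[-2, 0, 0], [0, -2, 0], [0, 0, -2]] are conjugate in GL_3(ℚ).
Both have characteristic polynomial (x + 2)^3, but the minimal polynomial of A is (x + 2)^2 while the minimal polynomial of B is x + 2. The minimal polynomial is a similarity invariant, so A and B are not similar.

No.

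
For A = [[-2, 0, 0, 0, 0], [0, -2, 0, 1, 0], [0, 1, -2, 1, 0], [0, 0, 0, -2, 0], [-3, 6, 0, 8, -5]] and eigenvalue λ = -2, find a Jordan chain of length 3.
We seek v_1 ∈ ker((A + 2I)^3) \ ker((A + 2I)^2), then set v_{i+1} = (A + 2I) v_i.

One such chain is v_1 = [[-1, -1, 0, 1, 1]]^T, v_2 = [[0, 1, 0, 0, 2]]^T, v_3 = [[0, 0, 1, 0, 0]]^T. Check: (A + 2I) v_3 = [[0, 0, 0, 0, 0]]^T = 0.

v_1 = [[-1, -1, 0, 1, 1]]^T, v_2 = [[0, 1, 0, 0, 2]]^T, v_3 = [[0, 0, 1, 0, 0]]^T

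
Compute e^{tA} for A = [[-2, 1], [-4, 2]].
A has Jordan form J = [[0, 1], [0, 0]] with A = PJP^{-1}, so e^{tA} = P e^{tJ} P^{-1}.

For a Jordan block J_k(λ), e^{tJ_k(λ)} = e^{λt} · (I + tN + t^2 N^2/2! + ... + t^{k-1} N^{k-1}/(k-1)!) where N is the nilpotent superdiagonal part.

Assembling the blocks and conjugating back gives the entries of e^{tA} as shown above.

e^{tA} = [[1 - 2*t, t], [-4*t, 2*t + 1]]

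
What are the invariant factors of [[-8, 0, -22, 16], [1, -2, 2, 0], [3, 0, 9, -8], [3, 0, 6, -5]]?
(x - 3)(x + 2)^2(x + 5)

The Jordan structure of A has elementary divisors (x + 5), (x + 2)^2, (x - 3). Arranging the block sizes at each eigenvalue in decreasing order and taking row products gives the invariant factors.

Invariant factors (smallest first, each dividing the next): (x - 3)(x + 2)^2(x + 5).

Check: the last factor (x - 3)(x + 2)^2(x + 5) is the minimal polynomial, and the product (x - 3)(x + 2)^2(x + 5) is the characteristic polynomial.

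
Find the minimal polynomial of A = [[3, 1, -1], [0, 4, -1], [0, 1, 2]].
The characteristic polynomial factors as (x - 3)^3. The minimal polynomial is ∏(x - λ)^{k_λ} where k_λ is the size of the largest Jordan block at λ.

For λ = 3: rank(A - 3I) = 1, and the largest Jordan block has size 2 (the smallest k with rank((A - 3I)^k) = rank((A - 3I)^(k+1))).

So m_A(x) = (x - 3)^2.

m_A(x) = (x - 3)^2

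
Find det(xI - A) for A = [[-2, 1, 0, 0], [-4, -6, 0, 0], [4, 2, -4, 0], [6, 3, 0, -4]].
χ_A(x) = (x + 4)^4

xI - A = [[x + 2, -1, 0, 0], [4, x + 6, 0, 0], [-4, -2, x + 4, 0], [-6, -3, 0, x + 4]].

Expanding det(xI - A) along the first row:
det(xI - A) = + (x + 2)·det([[x + 6, 0, 0], [-2, x + 4, 0], [-3, 0, x + 4]]) - (-1)·det([[4, 0, 0], [-4, x + 4, 0], [-6, 0, x + 4]]) + (0)·det([[4, x + 6, 0], [-4, -2, 0], [-6, -3, x + 4]]) - (0)·det([[4, x + 6, 0], [-4, -2, x + 4], [-6, -3, 0]]).

Evaluating gives χ_A(x) = x^4 + 16x^3 + 96x^2 + 256x + 256 = (x + 4)^4.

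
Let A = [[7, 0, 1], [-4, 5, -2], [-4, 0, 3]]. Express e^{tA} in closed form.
e^{tA} = [[(2*t + 1)*e^{5*t}, 0, t*e^{5*t}], [-4*t*e^{5*t}, e^{5*t}, -2*t*e^{5*t}], [-4*t*e^{5*t}, 0, (1 - 2*t)*e^{5*t}]]

A has Jordan form J = [[5, 1, 0], [0, 5, 0], [0, 0, 5]] with A = PJP^{-1}, so e^{tA} = P e^{tJ} P^{-1}.

For a Jordan block J_k(λ), e^{tJ_k(λ)} = e^{λt} · (I + tN + t^2 N^2/2! + ... + t^{k-1} N^{k-1}/(k-1)!) where N is the nilpotent superdiagonal part.

Assembling the blocks and conjugating back gives the entries of e^{tA} as shown above.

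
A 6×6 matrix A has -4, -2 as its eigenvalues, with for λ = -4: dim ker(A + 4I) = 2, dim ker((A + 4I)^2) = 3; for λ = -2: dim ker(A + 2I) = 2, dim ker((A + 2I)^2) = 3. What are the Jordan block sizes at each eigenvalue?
λ = -4: successive nullity increments [2, 1] count blocks of size ≥ k; block sizes are [2, 1].
λ = -2: successive nullity increments [2, 1] count blocks of size ≥ k; block sizes are [2, 1].

Jordan blocks: (-4, 2), (-4, 1), (-2, 2), (-2, 1)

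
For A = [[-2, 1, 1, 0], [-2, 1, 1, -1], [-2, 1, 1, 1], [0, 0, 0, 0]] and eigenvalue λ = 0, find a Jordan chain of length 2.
v_1 = [[0, 1, 0, 0]]^T, v_2 = [[1, 1, 1, 0]]^T

We seek v_1 ∈ ker(A^2) \ ker(A), then set v_{i+1} = A v_i.

One such chain is v_1 = [[0, 1, 0, 0]]^T, v_2 = [[1, 1, 1, 0]]^T. Check: A v_2 = [[0, 0, 0, 0]]^T = 0.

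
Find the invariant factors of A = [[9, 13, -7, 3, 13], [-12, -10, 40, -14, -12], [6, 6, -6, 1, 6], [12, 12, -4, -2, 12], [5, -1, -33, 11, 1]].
The Jordan structure of A has elementary divisors (x + 4)^3, (x - 2), (x - 2). Arranging the block sizes at each eigenvalue in decreasing order and taking row products gives the invariant factors.

Invariant factors (smallest first, each dividing the next): x - 2, (x - 2)(x + 4)^3.

Check: the last factor (x - 2)(x + 4)^3 is the minimal polynomial, and the product (x - 2)^2(x + 4)^3 is the characteristic polynomial.

x - 2, (x - 2)(x + 4)^3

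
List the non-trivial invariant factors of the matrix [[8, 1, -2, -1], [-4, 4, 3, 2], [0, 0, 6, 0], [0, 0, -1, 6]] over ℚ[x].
(x - 6)^2, (x - 6)^2

The Jordan structure of A has elementary divisors (x - 6)^2, (x - 6)^2. Arranging the block sizes at each eigenvalue in decreasing order and taking row products gives the invariant factors.

Invariant factors (smallest first, each dividing the next): (x - 6)^2, (x - 6)^2.

Check: the last factor (x - 6)^2 is the minimal polynomial, and the product (x - 6)^4 is the characteristic polynomial.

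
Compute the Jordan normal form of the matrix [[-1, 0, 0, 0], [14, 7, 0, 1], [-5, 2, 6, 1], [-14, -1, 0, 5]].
The characteristic polynomial is det(xI - A) = (x - 6)^3(x + 1), so the eigenvalues are -1 (algebraic multiplicity 1), 6 (algebraic multiplicity 3).

For λ = -1: algebraic multiplicity 1 gives one 1×1 block.

For λ = 6: rank(A - 6I) = 3, rank((A - 6I)^2) = 2, rank((A - 6I)^3) = 1. The eigenspace has dimension 4 - 3 = 1, so there is 1 Jordan block; the rank sequence gives block sizes [3].

Assembling the blocks gives the Jordan form J above.

J = [[-1, 0, 0, 0], [0, 6, 1, 0], [0, 0, 6, 1], [0, 0, 0, 6]]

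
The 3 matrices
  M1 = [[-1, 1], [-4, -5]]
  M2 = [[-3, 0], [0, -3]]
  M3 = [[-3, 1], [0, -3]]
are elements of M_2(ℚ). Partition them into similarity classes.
Characteristic polynomials: χ_{M1} = (x + 3)^2, χ_{M2} = (x + 3)^2, χ_{M3} = (x + 3)^2.

{M1, M3}: invariant factors (x + 3)^2.

{M2}: invariant factors x + 3, x + 3.

Matrices are similar if and only if their invariant-factor lists agree; the partition into similarity classes is {M1, M3}, {M2}.

2 classes: {M1, M3}, {M2}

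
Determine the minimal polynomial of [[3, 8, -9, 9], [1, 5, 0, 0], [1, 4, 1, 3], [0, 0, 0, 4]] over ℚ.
m_A(x) = (x - 4)^2(x - 1)

The characteristic polynomial factors as (x - 4)^3(x - 1). The minimal polynomial is ∏(x - λ)^{k_λ} where k_λ is the size of the largest Jordan block at λ.

For λ = 1: rank(A - I) = 3, and the largest Jordan block has size 1 (the smallest k with rank((A - I)^k) = rank((A - I)^(k+1))).
For λ = 4: rank(A - 4I) = 2, and the largest Jordan block has size 2 (the smallest k with rank((A - 4I)^k) = rank((A - 4I)^(k+1))).

So m_A(x) = (x - 4)^2(x - 1).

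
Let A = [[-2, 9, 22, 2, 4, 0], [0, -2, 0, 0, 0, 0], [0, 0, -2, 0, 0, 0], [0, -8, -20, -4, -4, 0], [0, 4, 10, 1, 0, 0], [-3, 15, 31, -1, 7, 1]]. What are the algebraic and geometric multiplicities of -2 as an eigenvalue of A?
The characteristic polynomial is (x - 1)(x + 2)^5, so the factor x + 2 appears with exponent 5: the algebraic multiplicity is 5.

rank(A + 2I) = 3, so the eigenspace has dimension 6 - 3 = 3: the geometric multiplicity is 3.

Since 3 < 5, A is not diagonalizable.

algebraic multiplicity 5, geometric multiplicity 3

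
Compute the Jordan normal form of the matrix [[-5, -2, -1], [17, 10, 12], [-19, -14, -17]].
J = [[-4, 1, 0], [0, -4, 1], [0, 0, -4]]

The characteristic polynomial is det(xI - A) = (x + 4)^3, so the eigenvalues are -4 (algebraic multiplicity 3).

For λ = -4: rank(A + 4I) = 2, rank((A + 4I)^2) = 1, rank((A + 4I)^3) = 0. The eigenspace has dimension 3 - 2 = 1, so there is 1 Jordan block; the rank sequence gives block sizes [3].

Assembling the blocks gives the Jordan form J above.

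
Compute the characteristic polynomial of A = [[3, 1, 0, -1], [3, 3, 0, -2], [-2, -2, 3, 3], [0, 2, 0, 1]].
χ_A(x) = (x - 3)^2(x - 2)^2

xI - A = [[x - 3, -1, 0, 1], [-3, x - 3, 0, 2], [2, 2, x - 3, -3], [0, -2, 0, x - 1]].

Expanding det(xI - A) along the first row:
det(xI - A) = + (x - 3)·det([[x - 3, 0, 2], [2, x - 3, -3], [-2, 0, x - 1]]) - (-1)·det([[-3, 0, 2], [2, x - 3, -3], [0, 0, x - 1]]) + (0)·det([[-3, x - 3, 2], [2, 2, -3], [0, -2, x - 1]]) - (1)·det([[-3, x - 3, 0], [2, 2, x - 3], [0, -2, 0]]).

Evaluating gives χ_A(x) = x^4 - 10x^3 + 37x^2 - 60x + 36 = (x - 3)^2(x - 2)^2.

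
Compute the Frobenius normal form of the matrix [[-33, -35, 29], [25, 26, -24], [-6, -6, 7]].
R = [[0, 0, 5], [1, 0, 2], [0, 1, 0]]

The invariant factors of A (the non-unit diagonal entries of the Smith normal form of xI - A over ℚ[x]) are x^3 - 2x - 5, each dividing the next. The characteristic polynomial is their product, x^3 - 2x - 5.

The rational canonical form is the block-diagonal matrix of companion matrices C(f_i):
R = [[0, 0, 5], [1, 0, 2], [0, 1, 0]].

Note the characteristic polynomial does not split into linear factors over ℚ, so A has no Jordan form over ℚ; the rational canonical form exists over any field.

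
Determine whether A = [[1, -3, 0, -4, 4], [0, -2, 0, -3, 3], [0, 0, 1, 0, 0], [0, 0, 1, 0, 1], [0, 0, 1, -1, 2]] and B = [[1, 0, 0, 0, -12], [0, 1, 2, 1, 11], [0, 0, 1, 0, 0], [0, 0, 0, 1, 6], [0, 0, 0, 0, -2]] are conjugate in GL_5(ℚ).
Both have characteristic polynomial (x - 1)^4(x + 2) and minimal polynomial (x - 1)^2(x + 2). But rank(A - I) = 3 for A while rank(B - I) = 2 for B, so the number of Jordan blocks at λ = 1 differs. A and B are not similar.

No.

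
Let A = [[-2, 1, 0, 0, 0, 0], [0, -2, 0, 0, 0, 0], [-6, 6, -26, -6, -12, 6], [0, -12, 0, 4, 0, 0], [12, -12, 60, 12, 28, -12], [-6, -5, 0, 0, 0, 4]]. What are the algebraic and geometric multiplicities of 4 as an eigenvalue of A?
algebraic multiplicity 3, geometric multiplicity 3

The characteristic polynomial is (x - 4)^3(x + 2)^3, so the factor x - 4 appears with exponent 3: the algebraic multiplicity is 3.

rank(A - 4I) = 3, so the eigenspace has dimension 6 - 3 = 3: the geometric multiplicity is 3.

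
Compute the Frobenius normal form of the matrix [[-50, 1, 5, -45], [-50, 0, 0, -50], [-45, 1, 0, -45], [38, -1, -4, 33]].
The invariant factors of A (the non-unit diagonal entries of the Smith normal form of xI - A over ℚ[x]) are x + 5, (x + 2)(x + 5)^2, each dividing the next. The characteristic polynomial is their product, (x + 2)(x + 5)^3.

The rational canonical form is the block-diagonal matrix of companion matrices C(f_i):
R = [[-5, 0, 0, 0], [0, 0, 0, -50], [0, 1, 0, -45], [0, 0, 1, -12]].

R = [[-5, 0, 0, 0], [0, 0, 0, -50], [0, 1, 0, -45], [0, 0, 1, -12]]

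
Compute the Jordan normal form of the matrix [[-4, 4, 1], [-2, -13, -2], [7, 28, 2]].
The characteristic polynomial is det(xI - A) = (x + 5)^3, so the eigenvalues are -5 (algebraic multiplicity 3).

For λ = -5: rank(A + 5I) = 1, rank((A + 5I)^2) = 0. The eigenspace has dimension 3 - 1 = 2, so there are 2 Jordan blocks; the rank sequence gives block sizes [2, 1].

Assembling the blocks gives the Jordan form J above.

J = [[-5, 1, 0], [0, -5, 0], [0, 0, -5]]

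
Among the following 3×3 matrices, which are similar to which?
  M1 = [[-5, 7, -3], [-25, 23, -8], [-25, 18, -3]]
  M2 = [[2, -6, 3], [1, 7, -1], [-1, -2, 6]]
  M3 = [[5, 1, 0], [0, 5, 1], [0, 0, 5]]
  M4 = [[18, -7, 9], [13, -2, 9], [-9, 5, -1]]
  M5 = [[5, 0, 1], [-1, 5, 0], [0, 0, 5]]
2 classes: {M1, M3, M4, M5}, {M2}

Characteristic polynomials: χ_{M1} = (x - 5)^3, χ_{M2} = (x - 5)^3, χ_{M3} = (x - 5)^3, χ_{M4} = (x - 5)^3, χ_{M5} = (x - 5)^3.

{M1, M3, M4, M5}: invariant factors (x - 5)^3.

{M2}: invariant factors x - 5, (x - 5)^2.

Matrices are similar if and only if their invariant-factor lists agree; the partition into similarity classes is {M1, M3, M4, M5}, {M2}.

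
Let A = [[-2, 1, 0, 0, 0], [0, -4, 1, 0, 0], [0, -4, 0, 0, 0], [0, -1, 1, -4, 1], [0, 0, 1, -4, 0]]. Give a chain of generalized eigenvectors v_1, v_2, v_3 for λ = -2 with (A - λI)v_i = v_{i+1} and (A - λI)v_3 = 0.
We seek v_1 ∈ ker((A + 2I)^3) \ ker((A + 2I)^2), then set v_{i+1} = (A + 2I) v_i.

One such chain is v_1 = [[1, 0, 1, 0, 0]]^T, v_2 = [[0, 1, 2, 1, 1]]^T, v_3 = [[1, 0, 0, 0, 0]]^T. Check: (A + 2I) v_3 = [[0, 0, 0, 0, 0]]^T = 0.

v_1 = [[1, 0, 1, 0, 0]]^T, v_2 = [[0, 1, 2, 1, 1]]^T, v_3 = [[1, 0, 0, 0, 0]]^T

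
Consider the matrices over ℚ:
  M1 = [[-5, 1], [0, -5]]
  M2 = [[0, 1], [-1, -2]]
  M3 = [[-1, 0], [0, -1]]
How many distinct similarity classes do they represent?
3 classes: {M1}, {M2}, {M3}

Characteristic polynomials: χ_{M1} = (x + 5)^2, χ_{M2} = (x + 1)^2, χ_{M3} = (x + 1)^2.

{M1}: invariant factors (x + 5)^2.

{M2}: invariant factors (x + 1)^2.

{M3}: invariant factors x + 1, x + 1.

Matrices are similar if and only if their invariant-factor lists agree; the partition into similarity classes is {M1}, {M2}, {M3}.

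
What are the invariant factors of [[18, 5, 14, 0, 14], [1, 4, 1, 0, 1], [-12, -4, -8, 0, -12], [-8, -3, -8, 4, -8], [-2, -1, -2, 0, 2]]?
x - 4, x - 4, (x - 4)^3

The Jordan structure of A has elementary divisors (x - 4)^3, (x - 4), (x - 4). Arranging the block sizes at each eigenvalue in decreasing order and taking row products gives the invariant factors.

Invariant factors (smallest first, each dividing the next): x - 4, x - 4, (x - 4)^3.

Check: the last factor (x - 4)^3 is the minimal polynomial, and the product (x - 4)^5 is the characteristic polynomial.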